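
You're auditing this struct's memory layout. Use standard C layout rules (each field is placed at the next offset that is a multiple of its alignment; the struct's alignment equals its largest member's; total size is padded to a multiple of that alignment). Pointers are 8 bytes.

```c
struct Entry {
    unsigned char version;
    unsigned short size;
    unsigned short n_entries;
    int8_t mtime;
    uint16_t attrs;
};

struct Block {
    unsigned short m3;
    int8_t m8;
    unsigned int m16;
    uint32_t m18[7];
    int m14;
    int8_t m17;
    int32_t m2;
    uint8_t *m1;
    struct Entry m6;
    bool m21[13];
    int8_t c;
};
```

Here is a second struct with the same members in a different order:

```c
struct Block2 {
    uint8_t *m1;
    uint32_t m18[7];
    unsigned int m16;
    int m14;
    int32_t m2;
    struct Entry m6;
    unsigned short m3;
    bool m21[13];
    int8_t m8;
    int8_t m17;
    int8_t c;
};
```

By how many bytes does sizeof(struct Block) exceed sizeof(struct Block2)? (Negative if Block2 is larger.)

0

Entry: @0: version [1B, align 1] → 1; +1 pad (align 2); @2: size [2B, align 2] → 4; @4: n_entries [2B, align 2] → 6; @6: mtime [1B, align 1] → 7; +1 pad (align 2); @8: attrs [2B, align 2] → 10; size 10, align 2
@0: m3 [2B, align 2] → 2
@2: m8 [1B, align 1] → 3
+1 pad (align 4)
@4: m16 [4B, align 4] → 8
@8: m18 [28B, align 4] → 36
@36: m14 [4B, align 4] → 40
@40: m17 [1B, align 1] → 41
+3 pad (align 4)
@44: m2 [4B, align 4] → 48
@48: m1 [8B, align 8] → 56
@56: m6 [10B, align 2] → 66
@66: m21 [13B, align 1] → 79
@79: c [1B, align 1] → 80
size 80, align 8
— Block2 —
@0: m1 [8B, align 8] → 8
@8: m18 [28B, align 4] → 36
@36: m16 [4B, align 4] → 40
@40: m14 [4B, align 4] → 44
@44: m2 [4B, align 4] → 48
@48: m6 [10B, align 2] → 58
@58: m3 [2B, align 2] → 60
@60: m21 [13B, align 1] → 73
@73: m8 [1B, align 1] → 74
@74: m17 [1B, align 1] → 75
@75: c [1B, align 1] → 76
+4 tail pad (align 8)
size 80, align 8
80 − 80 = 0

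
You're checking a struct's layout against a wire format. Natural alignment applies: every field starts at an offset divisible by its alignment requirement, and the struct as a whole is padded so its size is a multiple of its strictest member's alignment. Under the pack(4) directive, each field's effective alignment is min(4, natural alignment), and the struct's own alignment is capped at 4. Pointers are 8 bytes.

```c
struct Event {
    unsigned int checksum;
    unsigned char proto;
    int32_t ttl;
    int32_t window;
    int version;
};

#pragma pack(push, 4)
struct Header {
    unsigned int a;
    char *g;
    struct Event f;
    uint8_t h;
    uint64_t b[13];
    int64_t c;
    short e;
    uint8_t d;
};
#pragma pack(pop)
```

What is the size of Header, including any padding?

Event: checksum at 0 (size 4, align 4) → ends 4; proto at 4 (size 1, align 1) → ends 5; pad 3 to align 4 for ttl; ttl at 8 (size 4, align 4) → ends 12; window at 12 (size 4, align 4) → ends 16; version at 16 (size 4, align 4) → ends 20; total 20 bytes, alignment 4
a at 0 (size 4, align 4) → ends 4
g at 4 (size 8, align 4) → ends 12
f at 12 (size 20, align 4) → ends 32
h at 32 (size 1, align 1) → ends 33
pad 3 to align 4 for b
b at 36 (size 104, align 4) → ends 140
c at 140 (size 8, align 4) → ends 148
e at 148 (size 2, align 2) → ends 150
d at 150 (size 1, align 1) → ends 151
tail pad 1 to reach multiple of 4
total 152 bytes, alignment 4

152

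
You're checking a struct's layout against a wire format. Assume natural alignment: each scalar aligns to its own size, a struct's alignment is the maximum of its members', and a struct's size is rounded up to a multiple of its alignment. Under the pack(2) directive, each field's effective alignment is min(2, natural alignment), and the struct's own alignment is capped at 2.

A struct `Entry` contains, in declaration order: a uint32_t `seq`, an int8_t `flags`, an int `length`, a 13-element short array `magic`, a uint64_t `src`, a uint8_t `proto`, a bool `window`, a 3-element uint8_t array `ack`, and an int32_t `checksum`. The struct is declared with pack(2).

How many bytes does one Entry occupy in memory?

54 bytes

seq at 0 (size 4, align 2) → ends 4
flags at 4 (size 1, align 1) → ends 5
pad 1 to align 2 for length
length at 6 (size 4, align 2) → ends 10
magic at 10 (size 26, align 2) → ends 36
src at 36 (size 8, align 2) → ends 44
proto at 44 (size 1, align 1) → ends 45
window at 45 (size 1, align 1) → ends 46
ack at 46 (size 3, align 1) → ends 49
pad 1 to align 2 for checksum
checksum at 50 (size 4, align 2) → ends 54
total 54 bytes, alignment 2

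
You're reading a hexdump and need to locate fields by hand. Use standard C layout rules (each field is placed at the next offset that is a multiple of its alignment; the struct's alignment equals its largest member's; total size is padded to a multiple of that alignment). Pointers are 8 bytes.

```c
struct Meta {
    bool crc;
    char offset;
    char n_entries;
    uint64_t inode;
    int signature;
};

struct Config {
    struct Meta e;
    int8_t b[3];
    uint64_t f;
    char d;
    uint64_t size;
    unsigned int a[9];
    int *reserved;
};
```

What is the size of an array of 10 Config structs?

Meta: 0..1  crc  (1B, 1-aligned); 1..2  offset  (1B, 1-aligned); 2..3  n_entries  (1B, 1-aligned); 3..8  -- padding (5B); 8..16  inode  (8B, 8-aligned); 16..20  signature  (4B, 4-aligned); 20..24  -- tail padding (4B); sizeof = 24, alignof = 8
0..24  e  (24B, 8-aligned)
24..27  b  (3B, 1-aligned)
27..32  -- padding (5B)
32..40  f  (8B, 8-aligned)
40..41  d  (1B, 1-aligned)
41..48  -- padding (7B)
48..56  size  (8B, 8-aligned)
56..92  a  (36B, 4-aligned)
92..96  -- padding (4B)
96..104  reserved  (8B, 8-aligned)
sizeof = 104, alignof = 8
array of 10: 10 × 104 = 1040

1040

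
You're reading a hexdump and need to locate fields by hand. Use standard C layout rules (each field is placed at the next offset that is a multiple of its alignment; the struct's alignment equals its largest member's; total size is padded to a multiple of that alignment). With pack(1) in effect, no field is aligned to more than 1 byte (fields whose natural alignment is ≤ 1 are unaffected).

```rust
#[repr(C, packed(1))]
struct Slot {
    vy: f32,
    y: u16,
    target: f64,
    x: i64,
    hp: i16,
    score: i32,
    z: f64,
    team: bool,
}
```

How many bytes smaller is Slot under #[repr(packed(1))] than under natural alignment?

natural layout:
  @0: vy [4B, align 4] → 4
  @4: y [2B, align 2] → 6
  +2 pad (align 8)
  @8: target [8B, align 8] → 16
  @16: x [8B, align 8] → 24
  @24: hp [2B, align 2] → 26
  +2 pad (align 4)
  @28: score [4B, align 4] → 32
  @32: z [8B, align 8] → 40
  @40: team [1B, align 1] → 41
  +7 tail pad (align 8)
  size 48, align 8
packed(1) layout:
  @0: vy [4B, align 1] → 4
  @4: y [2B, align 1] → 6
  @6: target [8B, align 1] → 14
  @14: x [8B, align 1] → 22
  @22: hp [2B, align 1] → 24
  @24: score [4B, align 1] → 28
  @28: z [8B, align 1] → 36
  @36: team [1B, align 1] → 37
  size 37, align 1
48 − 37 = 11

11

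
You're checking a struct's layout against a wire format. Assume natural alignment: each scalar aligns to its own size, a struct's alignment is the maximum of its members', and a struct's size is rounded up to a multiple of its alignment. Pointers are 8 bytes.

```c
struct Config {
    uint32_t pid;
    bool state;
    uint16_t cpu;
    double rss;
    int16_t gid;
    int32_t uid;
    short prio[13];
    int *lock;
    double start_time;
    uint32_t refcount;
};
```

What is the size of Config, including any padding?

@0: pid [4B, align 4] → 4
@4: state [1B, align 1] → 5
+1 pad (align 2)
@6: cpu [2B, align 2] → 8
@8: rss [8B, align 8] → 16
@16: gid [2B, align 2] → 18
+2 pad (align 4)
@20: uid [4B, align 4] → 24
@24: prio [26B, align 2] → 50
+6 pad (align 8)
@56: lock [8B, align 8] → 64
@64: start_time [8B, align 8] → 72
@72: refcount [4B, align 4] → 76
+4 tail pad (align 8)
size 80, align 8

80 bytes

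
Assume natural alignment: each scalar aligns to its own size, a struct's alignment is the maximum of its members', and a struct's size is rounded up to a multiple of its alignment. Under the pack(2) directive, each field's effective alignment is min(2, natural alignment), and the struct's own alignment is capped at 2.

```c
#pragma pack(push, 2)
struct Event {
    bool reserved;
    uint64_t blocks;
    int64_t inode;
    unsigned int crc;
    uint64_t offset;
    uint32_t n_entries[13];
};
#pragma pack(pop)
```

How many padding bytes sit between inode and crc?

0

reserved at 0 (size 1, align 1) → ends 1
pad 1 to align 2 for blocks
blocks at 2 (size 8, align 2) → ends 10
inode at 10 (size 8, align 2) → ends 18
crc at 18 (size 4, align 2) → ends 22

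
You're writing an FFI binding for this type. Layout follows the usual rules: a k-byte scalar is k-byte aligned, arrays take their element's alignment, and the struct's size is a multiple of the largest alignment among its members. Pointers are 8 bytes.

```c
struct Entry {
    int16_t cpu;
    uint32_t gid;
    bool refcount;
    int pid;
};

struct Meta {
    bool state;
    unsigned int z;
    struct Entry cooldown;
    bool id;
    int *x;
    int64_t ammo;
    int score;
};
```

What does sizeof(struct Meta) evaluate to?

Entry: 0..2  cpu  (2B, 2-aligned); 2..4  -- padding (2B); 4..8  gid  (4B, 4-aligned); 8..9  refcount  (1B, 1-aligned); 9..12  -- padding (3B); 12..16  pid  (4B, 4-aligned); sizeof = 16, alignof = 4
0..1  state  (1B, 1-aligned)
1..4  -- padding (3B)
4..8  z  (4B, 4-aligned)
8..24  cooldown  (16B, 4-aligned)
24..25  id  (1B, 1-aligned)
25..32  -- padding (7B)
32..40  x  (8B, 8-aligned)
40..48  ammo  (8B, 8-aligned)
48..52  score  (4B, 4-aligned)
52..56  -- tail padding (4B)
sizeof = 56, alignof = 8

56 bytes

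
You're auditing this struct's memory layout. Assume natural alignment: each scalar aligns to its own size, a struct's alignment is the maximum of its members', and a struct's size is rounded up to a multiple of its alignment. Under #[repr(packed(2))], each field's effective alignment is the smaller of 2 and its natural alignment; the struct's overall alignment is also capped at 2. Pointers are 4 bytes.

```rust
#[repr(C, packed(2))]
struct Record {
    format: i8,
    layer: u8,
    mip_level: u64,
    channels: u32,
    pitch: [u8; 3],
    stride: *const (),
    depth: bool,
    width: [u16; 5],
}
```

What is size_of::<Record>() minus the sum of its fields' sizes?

0..1  format  (1B, 1-aligned)
1..2  layer  (1B, 1-aligned)
2..10  mip_level  (8B, 2-aligned)
10..14  channels  (4B, 2-aligned)
14..17  pitch  (3B, 1-aligned)
17..18  -- padding (1B)
18..22  stride  (4B, 2-aligned)
22..23  depth  (1B, 1-aligned)
23..24  -- padding (1B)
24..34  width  (10B, 2-aligned)
sizeof = 34, alignof = 2
data bytes 32, size 34 → padding 2

2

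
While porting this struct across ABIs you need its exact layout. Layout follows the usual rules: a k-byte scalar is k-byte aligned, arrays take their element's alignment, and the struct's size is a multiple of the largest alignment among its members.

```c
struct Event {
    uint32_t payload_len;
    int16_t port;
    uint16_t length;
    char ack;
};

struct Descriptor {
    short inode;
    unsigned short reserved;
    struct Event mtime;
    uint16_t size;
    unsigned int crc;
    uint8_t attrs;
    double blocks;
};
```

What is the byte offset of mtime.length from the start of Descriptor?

Event: payload_len at 0 (size 4, align 4) → ends 4; port at 4 (size 2, align 2) → ends 6; length at 6 (size 2, align 2) → ends 8; ack at 8 (size 1, align 1) → ends 9; tail pad 3 to reach multiple of 4; total 12 bytes, alignment 4
inode at 0 (size 2, align 2) → ends 2
reserved at 2 (size 2, align 2) → ends 4
mtime at 4 (size 12, align 4) → ends 16
within Event: length at 6
4 + 6 = 10

10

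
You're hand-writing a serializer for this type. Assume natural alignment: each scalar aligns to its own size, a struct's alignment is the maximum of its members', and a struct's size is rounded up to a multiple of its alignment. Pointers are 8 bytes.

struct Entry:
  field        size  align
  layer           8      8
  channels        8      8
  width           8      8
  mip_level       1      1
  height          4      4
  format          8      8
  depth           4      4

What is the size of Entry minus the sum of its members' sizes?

0..8  layer  (8B, 8-aligned)
8..16  channels  (8B, 8-aligned)
16..24  width  (8B, 8-aligned)
24..25  mip_level  (1B, 1-aligned)
25..28  -- padding (3B)
28..32  height  (4B, 4-aligned)
32..40  format  (8B, 8-aligned)
40..44  depth  (4B, 4-aligned)
44..48  -- tail padding (4B)
sizeof = 48, alignof = 8
data bytes 41, size 48 → padding 7

7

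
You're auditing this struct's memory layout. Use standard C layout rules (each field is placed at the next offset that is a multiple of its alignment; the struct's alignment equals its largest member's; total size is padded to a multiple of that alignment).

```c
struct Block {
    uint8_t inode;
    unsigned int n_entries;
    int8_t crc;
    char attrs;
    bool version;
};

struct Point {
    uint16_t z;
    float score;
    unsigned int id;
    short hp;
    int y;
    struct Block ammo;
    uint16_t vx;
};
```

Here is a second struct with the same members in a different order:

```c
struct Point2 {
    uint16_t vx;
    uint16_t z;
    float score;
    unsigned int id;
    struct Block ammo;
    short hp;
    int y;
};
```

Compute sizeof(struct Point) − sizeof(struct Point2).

Block: 0..1  inode  (1B, 1-aligned); 1..4  -- padding (3B); 4..8  n_entries  (4B, 4-aligned); 8..9  crc  (1B, 1-aligned); 9..10  attrs  (1B, 1-aligned); 10..11  version  (1B, 1-aligned); 11..12  -- tail padding (1B); sizeof = 12, alignof = 4
0..2  z  (2B, 2-aligned)
2..4  -- padding (2B)
4..8  score  (4B, 4-aligned)
8..12  id  (4B, 4-aligned)
12..14  hp  (2B, 2-aligned)
14..16  -- padding (2B)
16..20  y  (4B, 4-aligned)
20..32  ammo  (12B, 4-aligned)
32..34  vx  (2B, 2-aligned)
34..36  -- tail padding (2B)
sizeof = 36, alignof = 4
— Point2 —
0..2  vx  (2B, 2-aligned)
2..4  z  (2B, 2-aligned)
4..8  score  (4B, 4-aligned)
8..12  id  (4B, 4-aligned)
12..24  ammo  (12B, 4-aligned)
24..26  hp  (2B, 2-aligned)
26..28  -- padding (2B)
28..32  y  (4B, 4-aligned)
sizeof = 32, alignof = 4
36 − 32 = 4

4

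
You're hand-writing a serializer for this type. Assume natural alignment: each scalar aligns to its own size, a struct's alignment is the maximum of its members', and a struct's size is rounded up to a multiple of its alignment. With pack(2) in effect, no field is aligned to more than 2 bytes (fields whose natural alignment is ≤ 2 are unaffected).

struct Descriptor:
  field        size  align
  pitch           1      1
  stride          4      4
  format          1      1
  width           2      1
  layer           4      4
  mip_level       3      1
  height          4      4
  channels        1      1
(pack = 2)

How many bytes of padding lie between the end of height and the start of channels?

@0: pitch [1B, align 1] → 1
+1 pad (align 2)
@2: stride [4B, align 2] → 6
@6: format [1B, align 1] → 7
@7: width [2B, align 1] → 9
+1 pad (align 2)
@10: layer [4B, align 2] → 14
@14: mip_level [3B, align 1] → 17
+1 pad (align 2)
@18: height [4B, align 2] → 22
@22: channels [1B, align 1] → 23

0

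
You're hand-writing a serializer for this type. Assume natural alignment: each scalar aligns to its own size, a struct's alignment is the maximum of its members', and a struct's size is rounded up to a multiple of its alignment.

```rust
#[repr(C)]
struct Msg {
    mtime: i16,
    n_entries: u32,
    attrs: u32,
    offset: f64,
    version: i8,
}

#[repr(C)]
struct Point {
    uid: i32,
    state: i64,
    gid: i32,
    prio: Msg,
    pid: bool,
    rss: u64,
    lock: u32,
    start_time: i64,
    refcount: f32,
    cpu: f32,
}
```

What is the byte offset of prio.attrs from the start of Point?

32

Msg: @0: mtime [2B, align 2] → 2; +2 pad (align 4); @4: n_entries [4B, align 4] → 8; @8: attrs [4B, align 4] → 12; +4 pad (align 8); @16: offset [8B, align 8] → 24; @24: version [1B, align 1] → 25; +7 tail pad (align 8); size 32, align 8
@0: uid [4B, align 4] → 4
+4 pad (align 8)
@8: state [8B, align 8] → 16
@16: gid [4B, align 4] → 20
+4 pad (align 8)
@24: prio [32B, align 8] → 56
within Msg: attrs at 8
24 + 8 = 32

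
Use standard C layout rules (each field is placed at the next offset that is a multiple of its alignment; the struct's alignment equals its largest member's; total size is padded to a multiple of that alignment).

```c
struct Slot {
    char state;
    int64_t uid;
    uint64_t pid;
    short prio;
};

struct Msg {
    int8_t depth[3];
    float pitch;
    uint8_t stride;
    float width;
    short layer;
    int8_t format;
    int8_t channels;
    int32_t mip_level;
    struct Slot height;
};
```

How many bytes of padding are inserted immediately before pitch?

1

Slot: 0..1  state  (1B, 1-aligned); 1..8  -- padding (7B); 8..16  uid  (8B, 8-aligned); 16..24  pid  (8B, 8-aligned); 24..26  prio  (2B, 2-aligned); 26..32  -- tail padding (6B); sizeof = 32, alignof = 8
0..3  depth  (3B, 1-aligned)
3..4  -- padding (1B)
4..8  pitch  (4B, 4-aligned)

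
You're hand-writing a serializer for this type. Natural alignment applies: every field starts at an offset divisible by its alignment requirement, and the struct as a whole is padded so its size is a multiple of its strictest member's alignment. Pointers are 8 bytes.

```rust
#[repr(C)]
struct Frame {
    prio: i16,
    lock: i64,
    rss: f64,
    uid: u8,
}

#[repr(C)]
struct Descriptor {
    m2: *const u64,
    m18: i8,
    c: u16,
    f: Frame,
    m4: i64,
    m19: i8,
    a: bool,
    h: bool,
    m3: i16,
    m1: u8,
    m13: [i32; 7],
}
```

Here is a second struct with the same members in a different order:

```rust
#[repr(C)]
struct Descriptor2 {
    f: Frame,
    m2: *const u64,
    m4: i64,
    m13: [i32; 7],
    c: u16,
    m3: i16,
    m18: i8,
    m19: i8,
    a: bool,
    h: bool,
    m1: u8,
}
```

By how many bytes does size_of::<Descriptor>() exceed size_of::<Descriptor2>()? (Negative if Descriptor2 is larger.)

Frame: prio at 0 (size 2, align 2) → ends 2; pad 6 to align 8 for lock; lock at 8 (size 8, align 8) → ends 16; rss at 16 (size 8, align 8) → ends 24; uid at 24 (size 1, align 1) → ends 25; tail pad 7 to reach multiple of 8; total 32 bytes, alignment 8
m2 at 0 (size 8, align 8) → ends 8
m18 at 8 (size 1, align 1) → ends 9
pad 1 to align 2 for c
c at 10 (size 2, align 2) → ends 12
pad 4 to align 8 for f
f at 16 (size 32, align 8) → ends 48
m4 at 48 (size 8, align 8) → ends 56
m19 at 56 (size 1, align 1) → ends 57
a at 57 (size 1, align 1) → ends 58
h at 58 (size 1, align 1) → ends 59
pad 1 to align 2 for m3
m3 at 60 (size 2, align 2) → ends 62
m1 at 62 (size 1, align 1) → ends 63
pad 1 to align 4 for m13
m13 at 64 (size 28, align 4) → ends 92
tail pad 4 to reach multiple of 8
total 96 bytes, alignment 8
— Descriptor2 —
f at 0 (size 32, align 8) → ends 32
m2 at 32 (size 8, align 8) → ends 40
m4 at 40 (size 8, align 8) → ends 48
m13 at 48 (size 28, align 4) → ends 76
c at 76 (size 2, align 2) → ends 78
m3 at 78 (size 2, align 2) → ends 80
m18 at 80 (size 1, align 1) → ends 81
m19 at 81 (size 1, align 1) → ends 82
a at 82 (size 1, align 1) → ends 83
h at 83 (size 1, align 1) → ends 84
m1 at 84 (size 1, align 1) → ends 85
tail pad 3 to reach multiple of 8
total 88 bytes, alignment 8
96 − 88 = 8

8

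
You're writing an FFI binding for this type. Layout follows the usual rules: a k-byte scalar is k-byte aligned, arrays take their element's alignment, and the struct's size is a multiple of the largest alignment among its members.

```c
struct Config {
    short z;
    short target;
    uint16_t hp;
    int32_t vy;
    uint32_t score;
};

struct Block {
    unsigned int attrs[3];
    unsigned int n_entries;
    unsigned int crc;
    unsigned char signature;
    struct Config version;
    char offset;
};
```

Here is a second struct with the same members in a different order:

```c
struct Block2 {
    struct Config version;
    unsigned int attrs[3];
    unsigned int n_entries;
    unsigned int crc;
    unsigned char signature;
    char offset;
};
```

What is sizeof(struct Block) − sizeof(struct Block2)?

4

Config: @0: z [2B, align 2] → 2; @2: target [2B, align 2] → 4; @4: hp [2B, align 2] → 6; +2 pad (align 4); @8: vy [4B, align 4] → 12; @12: score [4B, align 4] → 16; size 16, align 4
@0: attrs [12B, align 4] → 12
@12: n_entries [4B, align 4] → 16
@16: crc [4B, align 4] → 20
@20: signature [1B, align 1] → 21
+3 pad (align 4)
@24: version [16B, align 4] → 40
@40: offset [1B, align 1] → 41
+3 tail pad (align 4)
size 44, align 4
— Block2 —
@0: version [16B, align 4] → 16
@16: attrs [12B, align 4] → 28
@28: n_entries [4B, align 4] → 32
@32: crc [4B, align 4] → 36
@36: signature [1B, align 1] → 37
@37: offset [1B, align 1] → 38
+2 tail pad (align 4)
size 40, align 4
44 − 40 = 4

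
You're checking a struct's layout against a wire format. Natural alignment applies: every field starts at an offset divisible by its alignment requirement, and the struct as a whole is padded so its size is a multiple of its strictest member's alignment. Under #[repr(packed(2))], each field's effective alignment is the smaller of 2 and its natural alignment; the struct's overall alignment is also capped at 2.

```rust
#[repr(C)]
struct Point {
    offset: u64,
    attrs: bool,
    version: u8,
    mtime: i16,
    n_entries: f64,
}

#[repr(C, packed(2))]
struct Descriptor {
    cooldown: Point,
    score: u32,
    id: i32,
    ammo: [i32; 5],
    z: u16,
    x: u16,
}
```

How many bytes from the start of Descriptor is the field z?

52

Point: @0: offset [8B, align 8] → 8; @8: attrs [1B, align 1] → 9; @9: version [1B, align 1] → 10; @10: mtime [2B, align 2] → 12; +4 pad (align 8); @16: n_entries [8B, align 8] → 24; size 24, align 8
@0: cooldown [24B, align 2] → 24
@24: score [4B, align 2] → 28
@28: id [4B, align 2] → 32
@32: ammo [20B, align 2] → 52
@52: z [2B, align 2] → 54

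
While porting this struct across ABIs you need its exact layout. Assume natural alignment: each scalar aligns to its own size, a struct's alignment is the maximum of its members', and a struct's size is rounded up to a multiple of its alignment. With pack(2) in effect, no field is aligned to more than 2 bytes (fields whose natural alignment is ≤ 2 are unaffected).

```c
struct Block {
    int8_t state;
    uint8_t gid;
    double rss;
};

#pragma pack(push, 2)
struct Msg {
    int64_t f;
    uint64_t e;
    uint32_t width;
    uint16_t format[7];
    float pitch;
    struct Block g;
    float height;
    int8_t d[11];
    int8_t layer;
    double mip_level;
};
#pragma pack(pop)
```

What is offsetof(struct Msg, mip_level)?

Block: state at 0 (size 1, align 1) → ends 1; gid at 1 (size 1, align 1) → ends 2; pad 6 to align 8 for rss; rss at 8 (size 8, align 8) → ends 16; total 16 bytes, alignment 8
f at 0 (size 8, align 2) → ends 8
e at 8 (size 8, align 2) → ends 16
width at 16 (size 4, align 2) → ends 20
format at 20 (size 14, align 2) → ends 34
pitch at 34 (size 4, align 2) → ends 38
g at 38 (size 16, align 2) → ends 54
height at 54 (size 4, align 2) → ends 58
d at 58 (size 11, align 1) → ends 69
layer at 69 (size 1, align 1) → ends 70
mip_level at 70 (size 8, align 2) → ends 78

70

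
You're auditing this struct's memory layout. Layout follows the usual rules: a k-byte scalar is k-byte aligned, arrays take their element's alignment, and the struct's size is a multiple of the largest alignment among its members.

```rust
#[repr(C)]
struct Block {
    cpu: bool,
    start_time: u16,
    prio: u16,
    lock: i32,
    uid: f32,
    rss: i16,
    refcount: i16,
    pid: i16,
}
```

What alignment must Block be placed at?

4

member alignments: cpu=1, start_time=2, prio=2, lock=4, uid=4, rss=2, refcount=2, pid=2
max = 4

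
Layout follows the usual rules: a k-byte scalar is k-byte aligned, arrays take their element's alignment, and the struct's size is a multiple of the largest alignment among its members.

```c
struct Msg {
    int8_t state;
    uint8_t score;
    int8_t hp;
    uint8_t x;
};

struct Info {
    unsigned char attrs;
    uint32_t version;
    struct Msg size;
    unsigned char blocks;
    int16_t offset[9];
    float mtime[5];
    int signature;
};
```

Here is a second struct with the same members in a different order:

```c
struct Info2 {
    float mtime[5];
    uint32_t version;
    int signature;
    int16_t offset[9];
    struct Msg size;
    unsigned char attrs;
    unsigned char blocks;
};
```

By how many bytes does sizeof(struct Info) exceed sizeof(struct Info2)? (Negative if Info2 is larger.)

Msg: @0: state [1B, align 1] → 1; @1: score [1B, align 1] → 2; @2: hp [1B, align 1] → 3; @3: x [1B, align 1] → 4; size 4, align 1
@0: attrs [1B, align 1] → 1
+3 pad (align 4)
@4: version [4B, align 4] → 8
@8: size [4B, align 1] → 12
@12: blocks [1B, align 1] → 13
+1 pad (align 2)
@14: offset [18B, align 2] → 32
@32: mtime [20B, align 4] → 52
@52: signature [4B, align 4] → 56
size 56, align 4
— Info2 —
@0: mtime [20B, align 4] → 20
@20: version [4B, align 4] → 24
@24: signature [4B, align 4] → 28
@28: offset [18B, align 2] → 46
@46: size [4B, align 1] → 50
@50: attrs [1B, align 1] → 51
@51: blocks [1B, align 1] → 52
size 52, align 4
56 − 52 = 4

4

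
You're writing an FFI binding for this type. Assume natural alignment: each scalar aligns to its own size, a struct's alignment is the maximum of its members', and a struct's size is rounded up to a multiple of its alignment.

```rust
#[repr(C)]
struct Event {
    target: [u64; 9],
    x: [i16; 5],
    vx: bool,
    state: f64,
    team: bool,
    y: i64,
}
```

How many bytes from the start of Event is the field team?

@0: target [72B, align 8] → 72
@72: x [10B, align 2] → 82
@82: vx [1B, align 1] → 83
+5 pad (align 8)
@88: state [8B, align 8] → 96
@96: team [1B, align 1] → 97

96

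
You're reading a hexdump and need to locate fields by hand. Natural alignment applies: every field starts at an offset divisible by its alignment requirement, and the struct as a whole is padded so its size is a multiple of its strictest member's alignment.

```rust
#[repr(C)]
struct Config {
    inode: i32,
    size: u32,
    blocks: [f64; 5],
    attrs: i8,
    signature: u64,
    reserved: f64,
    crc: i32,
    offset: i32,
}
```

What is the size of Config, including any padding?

80 bytes

0..4  inode  (4B, 4-aligned)
4..8  size  (4B, 4-aligned)
8..48  blocks  (40B, 8-aligned)
48..49  attrs  (1B, 1-aligned)
49..56  -- padding (7B)
56..64  signature  (8B, 8-aligned)
64..72  reserved  (8B, 8-aligned)
72..76  crc  (4B, 4-aligned)
76..80  offset  (4B, 4-aligned)
sizeof = 80, alignof = 8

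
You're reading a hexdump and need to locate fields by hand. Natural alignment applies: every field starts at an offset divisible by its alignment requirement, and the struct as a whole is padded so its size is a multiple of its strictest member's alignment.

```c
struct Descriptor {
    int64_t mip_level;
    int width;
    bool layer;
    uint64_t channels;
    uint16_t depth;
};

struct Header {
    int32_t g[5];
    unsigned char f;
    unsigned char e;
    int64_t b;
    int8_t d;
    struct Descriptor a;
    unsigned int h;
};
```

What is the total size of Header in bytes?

Descriptor: @0: mip_level [8B, align 8] → 8; @8: width [4B, align 4] → 12; @12: layer [1B, align 1] → 13; +3 pad (align 8); @16: channels [8B, align 8] → 24; @24: depth [2B, align 2] → 26; +6 tail pad (align 8); size 32, align 8
@0: g [20B, align 4] → 20
@20: f [1B, align 1] → 21
@21: e [1B, align 1] → 22
+2 pad (align 8)
@24: b [8B, align 8] → 32
@32: d [1B, align 1] → 33
+7 pad (align 8)
@40: a [32B, align 8] → 72
@72: h [4B, align 4] → 76
+4 tail pad (align 8)
size 80, align 8

80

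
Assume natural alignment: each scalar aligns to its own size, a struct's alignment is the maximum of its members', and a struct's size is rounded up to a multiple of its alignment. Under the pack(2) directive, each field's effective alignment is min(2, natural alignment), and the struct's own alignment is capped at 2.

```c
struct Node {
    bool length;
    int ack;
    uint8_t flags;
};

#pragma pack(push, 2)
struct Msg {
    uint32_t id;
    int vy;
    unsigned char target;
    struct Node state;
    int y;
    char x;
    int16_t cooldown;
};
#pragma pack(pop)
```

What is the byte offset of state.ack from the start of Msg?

14

Node: @0: length [1B, align 1] → 1; +3 pad (align 4); @4: ack [4B, align 4] → 8; @8: flags [1B, align 1] → 9; +3 tail pad (align 4); size 12, align 4
@0: id [4B, align 2] → 4
@4: vy [4B, align 2] → 8
@8: target [1B, align 1] → 9
+1 pad (align 2)
@10: state [12B, align 2] → 22
within Node: ack at 4
10 + 4 = 14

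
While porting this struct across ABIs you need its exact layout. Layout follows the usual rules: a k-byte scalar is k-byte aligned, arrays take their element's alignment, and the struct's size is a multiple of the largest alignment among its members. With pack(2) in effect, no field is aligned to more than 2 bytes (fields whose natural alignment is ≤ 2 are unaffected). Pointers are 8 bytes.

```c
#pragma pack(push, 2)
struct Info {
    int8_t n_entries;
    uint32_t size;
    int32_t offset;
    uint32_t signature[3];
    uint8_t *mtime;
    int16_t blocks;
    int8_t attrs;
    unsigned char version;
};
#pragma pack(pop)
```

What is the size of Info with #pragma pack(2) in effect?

@0: n_entries [1B, align 1] → 1
+1 pad (align 2)
@2: size [4B, align 2] → 6
@6: offset [4B, align 2] → 10
@10: signature [12B, align 2] → 22
@22: mtime [8B, align 2] → 30
@30: blocks [2B, align 2] → 32
@32: attrs [1B, align 1] → 33
@33: version [1B, align 1] → 34
size 34, align 2

34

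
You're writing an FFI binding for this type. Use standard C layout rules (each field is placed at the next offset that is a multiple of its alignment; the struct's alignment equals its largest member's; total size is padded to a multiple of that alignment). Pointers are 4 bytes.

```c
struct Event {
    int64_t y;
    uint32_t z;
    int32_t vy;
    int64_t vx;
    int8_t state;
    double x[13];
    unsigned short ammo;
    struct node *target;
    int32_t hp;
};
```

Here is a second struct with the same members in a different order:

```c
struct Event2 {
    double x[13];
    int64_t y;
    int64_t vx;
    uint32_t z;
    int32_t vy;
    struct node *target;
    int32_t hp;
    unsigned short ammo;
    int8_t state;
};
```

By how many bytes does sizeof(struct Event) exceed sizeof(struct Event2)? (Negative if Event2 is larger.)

0..8  y  (8B, 8-aligned)
8..12  z  (4B, 4-aligned)
12..16  vy  (4B, 4-aligned)
16..24  vx  (8B, 8-aligned)
24..25  state  (1B, 1-aligned)
25..32  -- padding (7B)
32..136  x  (104B, 8-aligned)
136..138  ammo  (2B, 2-aligned)
138..140  -- padding (2B)
140..144  target  (4B, 4-aligned)
144..148  hp  (4B, 4-aligned)
148..152  -- tail padding (4B)
sizeof = 152, alignof = 8
— Event2 —
0..104  x  (104B, 8-aligned)
104..112  y  (8B, 8-aligned)
112..120  vx  (8B, 8-aligned)
120..124  z  (4B, 4-aligned)
124..128  vy  (4B, 4-aligned)
128..132  target  (4B, 4-aligned)
132..136  hp  (4B, 4-aligned)
136..138  ammo  (2B, 2-aligned)
138..139  state  (1B, 1-aligned)
139..144  -- tail padding (5B)
sizeof = 144, alignof = 8
152 − 144 = 8

8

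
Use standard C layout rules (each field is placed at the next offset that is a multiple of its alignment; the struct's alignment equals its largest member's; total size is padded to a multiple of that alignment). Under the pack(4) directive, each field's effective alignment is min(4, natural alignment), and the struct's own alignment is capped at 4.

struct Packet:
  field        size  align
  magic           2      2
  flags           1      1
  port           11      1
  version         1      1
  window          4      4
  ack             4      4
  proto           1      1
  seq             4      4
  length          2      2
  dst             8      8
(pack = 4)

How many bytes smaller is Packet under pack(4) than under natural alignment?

natural layout:
  0..2  magic  (2B, 2-aligned)
  2..3  flags  (1B, 1-aligned)
  3..14  port  (11B, 1-aligned)
  14..15  version  (1B, 1-aligned)
  15..16  -- padding (1B)
  16..20  window  (4B, 4-aligned)
  20..24  ack  (4B, 4-aligned)
  24..25  proto  (1B, 1-aligned)
  25..28  -- padding (3B)
  28..32  seq  (4B, 4-aligned)
  32..34  length  (2B, 2-aligned)
  34..40  -- padding (6B)
  40..48  dst  (8B, 8-aligned)
  sizeof = 48, alignof = 8
packed(4) layout:
  0..2  magic  (2B, 2-aligned)
  2..3  flags  (1B, 1-aligned)
  3..14  port  (11B, 1-aligned)
  14..15  version  (1B, 1-aligned)
  15..16  -- padding (1B)
  16..20  window  (4B, 4-aligned)
  20..24  ack  (4B, 4-aligned)
  24..25  proto  (1B, 1-aligned)
  25..28  -- padding (3B)
  28..32  seq  (4B, 4-aligned)
  32..34  length  (2B, 2-aligned)
  34..36  -- padding (2B)
  36..44  dst  (8B, 4-aligned)
  sizeof = 44, alignof = 4
48 − 44 = 4

4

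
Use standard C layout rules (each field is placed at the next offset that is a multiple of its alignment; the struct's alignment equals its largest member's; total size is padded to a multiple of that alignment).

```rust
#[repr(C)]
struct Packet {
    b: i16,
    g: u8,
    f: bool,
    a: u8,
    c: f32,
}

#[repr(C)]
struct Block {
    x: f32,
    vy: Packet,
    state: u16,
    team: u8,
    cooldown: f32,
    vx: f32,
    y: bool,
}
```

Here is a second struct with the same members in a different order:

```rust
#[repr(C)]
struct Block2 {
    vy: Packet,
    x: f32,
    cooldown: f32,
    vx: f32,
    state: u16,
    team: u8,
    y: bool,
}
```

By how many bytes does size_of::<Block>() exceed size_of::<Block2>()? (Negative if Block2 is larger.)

4

Packet: 0..2  b  (2B, 2-aligned); 2..3  g  (1B, 1-aligned); 3..4  f  (1B, 1-aligned); 4..5  a  (1B, 1-aligned); 5..8  -- padding (3B); 8..12  c  (4B, 4-aligned); sizeof = 12, alignof = 4
0..4  x  (4B, 4-aligned)
4..16  vy  (12B, 4-aligned)
16..18  state  (2B, 2-aligned)
18..19  team  (1B, 1-aligned)
19..20  -- padding (1B)
20..24  cooldown  (4B, 4-aligned)
24..28  vx  (4B, 4-aligned)
28..29  y  (1B, 1-aligned)
29..32  -- tail padding (3B)
sizeof = 32, alignof = 4
— Block2 —
0..12  vy  (12B, 4-aligned)
12..16  x  (4B, 4-aligned)
16..20  cooldown  (4B, 4-aligned)
20..24  vx  (4B, 4-aligned)
24..26  state  (2B, 2-aligned)
26..27  team  (1B, 1-aligned)
27..28  y  (1B, 1-aligned)
sizeof = 28, alignof = 4
32 − 28 = 4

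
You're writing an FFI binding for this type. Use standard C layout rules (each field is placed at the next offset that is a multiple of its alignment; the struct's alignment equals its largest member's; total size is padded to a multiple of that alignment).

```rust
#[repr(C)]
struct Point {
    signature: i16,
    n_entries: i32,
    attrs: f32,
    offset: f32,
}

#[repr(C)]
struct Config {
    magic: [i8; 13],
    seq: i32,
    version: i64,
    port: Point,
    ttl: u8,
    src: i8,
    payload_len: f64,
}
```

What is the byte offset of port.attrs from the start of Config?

Point: @0: signature [2B, align 2] → 2; +2 pad (align 4); @4: n_entries [4B, align 4] → 8; @8: attrs [4B, align 4] → 12; @12: offset [4B, align 4] → 16; size 16, align 4
@0: magic [13B, align 1] → 13
+3 pad (align 4)
@16: seq [4B, align 4] → 20
+4 pad (align 8)
@24: version [8B, align 8] → 32
@32: port [16B, align 4] → 48
within Point: attrs at 8
32 + 8 = 40

40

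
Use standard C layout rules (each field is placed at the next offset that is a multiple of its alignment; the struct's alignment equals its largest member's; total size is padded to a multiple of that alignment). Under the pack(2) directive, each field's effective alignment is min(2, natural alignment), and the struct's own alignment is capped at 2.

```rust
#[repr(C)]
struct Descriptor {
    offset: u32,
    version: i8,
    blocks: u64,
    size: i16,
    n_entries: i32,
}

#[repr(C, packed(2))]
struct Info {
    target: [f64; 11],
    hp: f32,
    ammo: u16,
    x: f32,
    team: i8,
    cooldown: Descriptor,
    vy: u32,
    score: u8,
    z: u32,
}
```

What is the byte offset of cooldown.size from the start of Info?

116

Descriptor: 0..4  offset  (4B, 4-aligned); 4..5  version  (1B, 1-aligned); 5..8  -- padding (3B); 8..16  blocks  (8B, 8-aligned); 16..18  size  (2B, 2-aligned); 18..20  -- padding (2B); 20..24  n_entries  (4B, 4-aligned); sizeof = 24, alignof = 8
0..88  target  (88B, 2-aligned)
88..92  hp  (4B, 2-aligned)
92..94  ammo  (2B, 2-aligned)
94..98  x  (4B, 2-aligned)
98..99  team  (1B, 1-aligned)
99..100  -- padding (1B)
100..124  cooldown  (24B, 2-aligned)
within Descriptor: size at 16
100 + 16 = 116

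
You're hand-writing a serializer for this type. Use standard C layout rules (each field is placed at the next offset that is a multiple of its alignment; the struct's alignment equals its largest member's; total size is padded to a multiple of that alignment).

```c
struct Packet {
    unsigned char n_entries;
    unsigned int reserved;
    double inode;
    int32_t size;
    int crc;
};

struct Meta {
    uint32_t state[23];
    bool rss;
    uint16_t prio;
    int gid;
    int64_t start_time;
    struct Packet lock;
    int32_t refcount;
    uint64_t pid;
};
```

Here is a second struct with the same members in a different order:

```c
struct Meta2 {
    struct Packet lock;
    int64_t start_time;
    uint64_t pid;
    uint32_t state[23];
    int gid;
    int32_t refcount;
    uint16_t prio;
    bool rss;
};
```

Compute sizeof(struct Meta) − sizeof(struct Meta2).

8

Packet: 0..1  n_entries  (1B, 1-aligned); 1..4  -- padding (3B); 4..8  reserved  (4B, 4-aligned); 8..16  inode  (8B, 8-aligned); 16..20  size  (4B, 4-aligned); 20..24  crc  (4B, 4-aligned); sizeof = 24, alignof = 8
0..92  state  (92B, 4-aligned)
92..93  rss  (1B, 1-aligned)
93..94  -- padding (1B)
94..96  prio  (2B, 2-aligned)
96..100  gid  (4B, 4-aligned)
100..104  -- padding (4B)
104..112  start_time  (8B, 8-aligned)
112..136  lock  (24B, 8-aligned)
136..140  refcount  (4B, 4-aligned)
140..144  -- padding (4B)
144..152  pid  (8B, 8-aligned)
sizeof = 152, alignof = 8
— Meta2 —
0..24  lock  (24B, 8-aligned)
24..32  start_time  (8B, 8-aligned)
32..40  pid  (8B, 8-aligned)
40..132  state  (92B, 4-aligned)
132..136  gid  (4B, 4-aligned)
136..140  refcount  (4B, 4-aligned)
140..142  prio  (2B, 2-aligned)
142..143  rss  (1B, 1-aligned)
143..144  -- tail padding (1B)
sizeof = 144, alignof = 8
152 − 144 = 8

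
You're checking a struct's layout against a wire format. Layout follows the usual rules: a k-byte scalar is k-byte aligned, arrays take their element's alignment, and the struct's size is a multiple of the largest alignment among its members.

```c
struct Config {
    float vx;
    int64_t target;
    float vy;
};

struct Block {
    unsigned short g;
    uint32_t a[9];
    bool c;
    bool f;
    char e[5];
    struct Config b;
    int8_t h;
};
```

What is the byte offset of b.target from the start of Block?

Config: vx at 0 (size 4, align 4) → ends 4; pad 4 to align 8 for target; target at 8 (size 8, align 8) → ends 16; vy at 16 (size 4, align 4) → ends 20; tail pad 4 to reach multiple of 8; total 24 bytes, alignment 8
g at 0 (size 2, align 2) → ends 2
pad 2 to align 4 for a
a at 4 (size 36, align 4) → ends 40
c at 40 (size 1, align 1) → ends 41
f at 41 (size 1, align 1) → ends 42
e at 42 (size 5, align 1) → ends 47
pad 1 to align 8 for b
b at 48 (size 24, align 8) → ends 72
within Config: target at 8
48 + 8 = 56

56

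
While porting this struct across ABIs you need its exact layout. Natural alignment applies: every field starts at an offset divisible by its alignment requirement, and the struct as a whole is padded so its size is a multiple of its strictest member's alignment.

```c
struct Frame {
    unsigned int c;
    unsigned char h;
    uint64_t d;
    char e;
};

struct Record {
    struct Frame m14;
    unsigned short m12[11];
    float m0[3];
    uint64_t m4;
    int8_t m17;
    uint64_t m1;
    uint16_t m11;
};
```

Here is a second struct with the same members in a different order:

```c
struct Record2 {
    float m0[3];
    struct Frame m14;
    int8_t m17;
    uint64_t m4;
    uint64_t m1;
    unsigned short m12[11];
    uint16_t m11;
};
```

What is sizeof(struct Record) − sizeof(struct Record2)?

Frame: 0..4  c  (4B, 4-aligned); 4..5  h  (1B, 1-aligned); 5..8  -- padding (3B); 8..16  d  (8B, 8-aligned); 16..17  e  (1B, 1-aligned); 17..24  -- tail padding (7B); sizeof = 24, alignof = 8
0..24  m14  (24B, 8-aligned)
24..46  m12  (22B, 2-aligned)
46..48  -- padding (2B)
48..60  m0  (12B, 4-aligned)
60..64  -- padding (4B)
64..72  m4  (8B, 8-aligned)
72..73  m17  (1B, 1-aligned)
73..80  -- padding (7B)
80..88  m1  (8B, 8-aligned)
88..90  m11  (2B, 2-aligned)
90..96  -- tail padding (6B)
sizeof = 96, alignof = 8
— Record2 —
0..12  m0  (12B, 4-aligned)
12..16  -- padding (4B)
16..40  m14  (24B, 8-aligned)
40..41  m17  (1B, 1-aligned)
41..48  -- padding (7B)
48..56  m4  (8B, 8-aligned)
56..64  m1  (8B, 8-aligned)
64..86  m12  (22B, 2-aligned)
86..88  m11  (2B, 2-aligned)
sizeof = 88, alignof = 8
96 − 88 = 8

8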